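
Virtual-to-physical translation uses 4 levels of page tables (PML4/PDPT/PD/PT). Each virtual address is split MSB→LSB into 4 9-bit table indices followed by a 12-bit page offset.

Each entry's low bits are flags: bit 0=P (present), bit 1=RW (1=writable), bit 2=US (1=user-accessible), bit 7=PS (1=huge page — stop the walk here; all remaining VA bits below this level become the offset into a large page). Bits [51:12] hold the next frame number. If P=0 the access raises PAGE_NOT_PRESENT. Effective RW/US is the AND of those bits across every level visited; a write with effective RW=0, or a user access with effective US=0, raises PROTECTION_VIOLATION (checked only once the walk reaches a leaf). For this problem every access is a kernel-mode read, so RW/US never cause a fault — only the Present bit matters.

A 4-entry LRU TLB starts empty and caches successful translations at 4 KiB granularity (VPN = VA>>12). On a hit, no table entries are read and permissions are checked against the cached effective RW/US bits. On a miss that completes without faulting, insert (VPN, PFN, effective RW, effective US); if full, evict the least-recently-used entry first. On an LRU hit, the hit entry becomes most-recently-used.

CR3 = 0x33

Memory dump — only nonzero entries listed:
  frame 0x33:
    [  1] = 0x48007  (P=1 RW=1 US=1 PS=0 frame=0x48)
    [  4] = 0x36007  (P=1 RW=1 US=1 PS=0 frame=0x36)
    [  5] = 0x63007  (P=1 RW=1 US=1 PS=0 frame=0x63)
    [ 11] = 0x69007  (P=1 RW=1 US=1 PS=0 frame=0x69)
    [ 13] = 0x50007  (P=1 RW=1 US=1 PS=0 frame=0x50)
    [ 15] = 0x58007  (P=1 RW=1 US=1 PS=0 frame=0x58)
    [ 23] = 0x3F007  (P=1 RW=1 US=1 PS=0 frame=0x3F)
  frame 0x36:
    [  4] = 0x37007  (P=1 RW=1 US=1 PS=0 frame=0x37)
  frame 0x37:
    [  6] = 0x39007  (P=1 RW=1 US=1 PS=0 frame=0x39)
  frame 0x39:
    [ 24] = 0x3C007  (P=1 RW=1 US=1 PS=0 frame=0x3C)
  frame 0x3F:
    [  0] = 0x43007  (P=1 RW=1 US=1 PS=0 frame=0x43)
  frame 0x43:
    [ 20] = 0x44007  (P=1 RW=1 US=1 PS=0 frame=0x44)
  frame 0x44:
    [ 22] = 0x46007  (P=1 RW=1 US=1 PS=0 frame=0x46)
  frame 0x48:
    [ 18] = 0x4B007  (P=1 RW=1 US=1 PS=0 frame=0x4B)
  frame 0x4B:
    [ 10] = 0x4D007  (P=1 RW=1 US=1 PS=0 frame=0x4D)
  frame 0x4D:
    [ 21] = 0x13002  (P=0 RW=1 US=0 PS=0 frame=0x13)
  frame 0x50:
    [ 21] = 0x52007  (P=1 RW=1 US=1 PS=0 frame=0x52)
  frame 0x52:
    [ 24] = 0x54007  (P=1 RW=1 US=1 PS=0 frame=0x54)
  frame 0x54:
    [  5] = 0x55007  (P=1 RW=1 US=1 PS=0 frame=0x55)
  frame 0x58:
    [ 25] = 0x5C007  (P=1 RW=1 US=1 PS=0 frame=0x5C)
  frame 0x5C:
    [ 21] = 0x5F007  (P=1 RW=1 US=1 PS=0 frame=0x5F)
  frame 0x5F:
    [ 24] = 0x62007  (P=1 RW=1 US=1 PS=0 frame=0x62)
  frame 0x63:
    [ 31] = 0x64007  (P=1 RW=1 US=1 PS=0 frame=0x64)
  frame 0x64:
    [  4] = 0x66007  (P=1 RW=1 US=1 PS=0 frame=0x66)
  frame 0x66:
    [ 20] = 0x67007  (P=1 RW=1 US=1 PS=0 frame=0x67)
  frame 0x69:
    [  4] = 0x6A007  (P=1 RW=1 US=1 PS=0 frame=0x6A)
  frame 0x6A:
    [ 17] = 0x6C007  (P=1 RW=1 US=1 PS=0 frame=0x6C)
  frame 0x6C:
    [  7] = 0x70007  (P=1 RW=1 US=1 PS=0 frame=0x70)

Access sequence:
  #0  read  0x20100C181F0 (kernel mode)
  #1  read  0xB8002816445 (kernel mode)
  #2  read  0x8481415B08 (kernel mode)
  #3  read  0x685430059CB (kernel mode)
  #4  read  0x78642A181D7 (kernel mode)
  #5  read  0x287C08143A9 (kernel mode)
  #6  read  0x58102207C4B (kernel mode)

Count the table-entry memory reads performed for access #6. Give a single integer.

Per-access translation:
#0 VA=0x20100C181F0 (r,kernel):
  L0 @0x33[4] → 0x36007  P=1,RW=1,US=1,PS=0
  L1 @0x36[4] → 0x37007  P=1,RW=1,US=1,PS=0
  L2 @0x37[6] → 0x39007  P=1,RW=1,US=1,PS=0
  L3 @0x39[24] → 0x3C007  P=1,RW=1,US=1,PS=0
  ⇒ phys 0x3C1F0  [4 reads]
#1 VA=0xB8002816445 (r,kernel):
  L0 @0x33[23] → 0x3F007  P=1,RW=1,US=1,PS=0
  L1 @0x3F[0] → 0x43007  P=1,RW=1,US=1,PS=0
  L2 @0x43[20] → 0x44007  P=1,RW=1,US=1,PS=0
  L3 @0x44[22] → 0x46007  P=1,RW=1,US=1,PS=0
  ⇒ phys 0x46445  [4 reads]
#2 VA=0x8481415B08 (r,kernel):
  L0 @0x33[1] → 0x48007  P=1,RW=1,US=1,PS=0
  L1 @0x48[18] → 0x4B007  P=1,RW=1,US=1,PS=0
  L2 @0x4B[10] → 0x4D007  P=1,RW=1,US=1,PS=0
  L3 @0x4D[21] → 0x13002  P=0,RW=1,US=0,PS=0
  → PAGE_NOT_PRESENT  (4 entries read)
#3 VA=0x685430059CB (r,kernel):
  L0 @0x33[13] → 0x50007  P=1,RW=1,US=1,PS=0
  L1 @0x50[21] → 0x52007  P=1,RW=1,US=1,PS=0
  L2 @0x52[24] → 0x54007  P=1,RW=1,US=1,PS=0
  L3 @0x54[5] → 0x55007  P=1,RW=1,US=1,PS=0
  ⇒ phys 0x559CB  [4 reads]
#4 VA=0x78642A181D7 (r,kernel):
  L0 @0x33[15] → 0x58007  P=1,RW=1,US=1,PS=0
  L1 @0x58[25] → 0x5C007  P=1,RW=1,US=1,PS=0
  L2 @0x5C[21] → 0x5F007  P=1,RW=1,US=1,PS=0
  L3 @0x5F[24] → 0x62007  P=1,RW=1,US=1,PS=0
  ⇒ phys 0x621D7  [4 reads]
#5 VA=0x287C08143A9 (r,kernel):
  L0 @0x33[5] → 0x63007  P=1,RW=1,US=1,PS=0
  L1 @0x63[31] → 0x64007  P=1,RW=1,US=1,PS=0
  L2 @0x64[4] → 0x66007  P=1,RW=1,US=1,PS=0
  L3 @0x66[20] → 0x67007  P=1,RW=1,US=1,PS=0
  ⇒ phys 0x673A9  [4 reads]
#6 VA=0x58102207C4B (r,kernel):
  L0 @0x33[11] → 0x69007  P=1,RW=1,US=1,PS=0
  L1 @0x69[4] → 0x6A007  P=1,RW=1,US=1,PS=0
  L2 @0x6A[17] → 0x6C007  P=1,RW=1,US=1,PS=0
  L3 @0x6C[7] → 0x70007  P=1,RW=1,US=1,PS=0
  ⇒ phys 0x70C4B  [4 reads]

Entries read for #6: 4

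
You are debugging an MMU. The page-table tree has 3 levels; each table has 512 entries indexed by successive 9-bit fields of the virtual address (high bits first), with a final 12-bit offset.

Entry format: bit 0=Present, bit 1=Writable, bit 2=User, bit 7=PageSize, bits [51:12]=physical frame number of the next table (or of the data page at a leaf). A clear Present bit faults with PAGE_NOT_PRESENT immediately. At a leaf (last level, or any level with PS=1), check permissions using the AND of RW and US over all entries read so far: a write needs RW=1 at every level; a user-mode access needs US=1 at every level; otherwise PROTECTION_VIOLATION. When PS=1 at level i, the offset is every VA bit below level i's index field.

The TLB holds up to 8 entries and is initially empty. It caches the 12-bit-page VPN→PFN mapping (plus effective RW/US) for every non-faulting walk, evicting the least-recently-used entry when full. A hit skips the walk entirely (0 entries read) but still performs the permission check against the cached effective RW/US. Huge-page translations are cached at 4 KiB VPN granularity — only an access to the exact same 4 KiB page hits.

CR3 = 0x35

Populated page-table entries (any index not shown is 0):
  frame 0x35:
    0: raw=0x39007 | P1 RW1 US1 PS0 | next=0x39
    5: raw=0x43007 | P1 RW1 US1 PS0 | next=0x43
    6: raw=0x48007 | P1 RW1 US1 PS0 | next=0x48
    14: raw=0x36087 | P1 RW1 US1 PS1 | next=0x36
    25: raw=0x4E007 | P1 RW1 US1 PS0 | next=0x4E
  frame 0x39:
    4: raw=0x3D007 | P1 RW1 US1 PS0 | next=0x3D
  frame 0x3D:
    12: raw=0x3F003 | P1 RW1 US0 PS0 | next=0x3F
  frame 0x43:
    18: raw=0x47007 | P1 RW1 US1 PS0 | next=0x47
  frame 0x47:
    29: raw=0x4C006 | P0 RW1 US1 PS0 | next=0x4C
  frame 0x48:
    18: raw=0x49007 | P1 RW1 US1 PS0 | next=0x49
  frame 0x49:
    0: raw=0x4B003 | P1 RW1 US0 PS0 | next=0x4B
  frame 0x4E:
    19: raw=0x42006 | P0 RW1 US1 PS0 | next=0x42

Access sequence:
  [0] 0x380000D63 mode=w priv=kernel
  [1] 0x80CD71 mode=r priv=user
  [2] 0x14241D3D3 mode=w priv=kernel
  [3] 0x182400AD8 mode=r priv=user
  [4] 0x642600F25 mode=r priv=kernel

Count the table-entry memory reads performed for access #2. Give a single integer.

Walk each access:
#0 VA=0x380000D63 (w,kernel):
  L0: frame=0x35 idx=14 entry=0x36087 [P=1 RW=1 US=1 PS=1]
  ✓ 0x36D63 (huge @L0)  — 1 lookups
#1 VA=0x80CD71 (r,user):
  L0: frame=0x35 idx=0 entry=0x39007 [P=1 RW=1 US=1 PS=0]
  L1: frame=0x39 idx=4 entry=0x3D007 [P=1 RW=1 US=1 PS=0]
  L2: frame=0x3D idx=12 entry=0x3F003 [P=1 RW=1 US=0 PS=0]
  → PROTECTION_VIOLATION  (3 entries read)
#2 VA=0x14241D3D3 (w,kernel):
  L0: frame=0x35 idx=5 entry=0x43007 [P=1 RW=1 US=1 PS=0]
  L1: frame=0x43 idx=18 entry=0x47007 [P=1 RW=1 US=1 PS=0]
  L2: frame=0x47 idx=29 entry=0x4C006 [P=0 RW=1 US=1 PS=0]
  → PAGE_NOT_PRESENT  (3 entries read)
#3 VA=0x182400AD8 (r,user):
  L0: frame=0x35 idx=6 entry=0x48007 [P=1 RW=1 US=1 PS=0]
  L1: frame=0x48 idx=18 entry=0x49007 [P=1 RW=1 US=1 PS=0]
  L2: frame=0x49 idx=0 entry=0x4B003 [P=1 RW=1 US=0 PS=0]
  → PROTECTION_VIOLATION  (3 entries read)
#4 VA=0x642600F25 (r,kernel):
  L0: frame=0x35 idx=25 entry=0x4E007 [P=1 RW=1 US=1 PS=0]
  L1: frame=0x4E idx=19 entry=0x42006 [P=0 RW=1 US=1 PS=0]
  → PAGE_NOT_PRESENT  (2 entries read)

Entries read for #2: 3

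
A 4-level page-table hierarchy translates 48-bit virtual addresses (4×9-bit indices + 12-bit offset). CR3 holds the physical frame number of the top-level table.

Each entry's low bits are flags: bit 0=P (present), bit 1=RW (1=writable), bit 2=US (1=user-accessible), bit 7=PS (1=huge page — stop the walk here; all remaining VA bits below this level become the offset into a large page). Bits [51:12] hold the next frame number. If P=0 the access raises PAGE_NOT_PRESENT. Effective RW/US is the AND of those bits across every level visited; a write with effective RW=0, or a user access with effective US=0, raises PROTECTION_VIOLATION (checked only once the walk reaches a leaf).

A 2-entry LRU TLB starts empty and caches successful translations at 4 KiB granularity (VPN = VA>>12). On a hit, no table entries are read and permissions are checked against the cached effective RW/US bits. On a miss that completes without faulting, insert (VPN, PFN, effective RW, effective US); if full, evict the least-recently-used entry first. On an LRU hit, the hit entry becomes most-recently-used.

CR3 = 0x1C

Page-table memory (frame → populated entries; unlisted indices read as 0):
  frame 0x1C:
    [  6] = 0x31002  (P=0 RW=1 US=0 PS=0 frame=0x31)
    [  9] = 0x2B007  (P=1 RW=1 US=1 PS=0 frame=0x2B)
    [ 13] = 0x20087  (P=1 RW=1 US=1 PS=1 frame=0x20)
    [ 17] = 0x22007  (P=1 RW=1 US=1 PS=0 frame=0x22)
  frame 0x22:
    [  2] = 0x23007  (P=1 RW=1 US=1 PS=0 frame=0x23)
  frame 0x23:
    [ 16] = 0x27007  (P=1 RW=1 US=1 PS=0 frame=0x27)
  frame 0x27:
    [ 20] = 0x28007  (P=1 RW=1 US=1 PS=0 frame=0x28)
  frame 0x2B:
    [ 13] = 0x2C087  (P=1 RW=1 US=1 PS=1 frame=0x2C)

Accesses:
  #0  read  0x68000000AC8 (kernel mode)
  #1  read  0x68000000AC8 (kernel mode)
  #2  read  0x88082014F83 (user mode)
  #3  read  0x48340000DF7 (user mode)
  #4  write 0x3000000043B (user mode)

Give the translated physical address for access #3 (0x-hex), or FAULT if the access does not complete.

Per-access translation:
#0 VA=0x68000000AC8 (r,kernel):
  L0 @0x1C[13] → 0x20087  P=1,RW=1,US=1,PS=1
  → PA=0x20AC8 (huge @L0)  (1 entries read)
#1 VA=0x68000000AC8 (r,kernel):
  TLB hit vpn=0x68000000 → PA=0x20AC8
#2 VA=0x88082014F83 (r,user):
  L0 @0x1C[17] → 0x22007  P=1,RW=1,US=1,PS=0
  L1 @0x22[2] → 0x23007  P=1,RW=1,US=1,PS=0
  L2 @0x23[16] → 0x27007  P=1,RW=1,US=1,PS=0
  L3 @0x27[20] → 0x28007  P=1,RW=1,US=1,PS=0
  → PA=0x28F83  (4 entries read)
#3 VA=0x48340000DF7 (r,user):
  L0 @0x1C[9] → 0x2B007  P=1,RW=1,US=1,PS=0
  L1 @0x2B[13] → 0x2C087  P=1,RW=1,US=1,PS=1
  → PA=0x2CDF7 (huge @L1)  (2 entries read)
#4 VA=0x3000000043B (w,user):
  L0 @0x1C[6] → 0x31002  P=0,RW=1,US=0,PS=0
  ⇒ fault: PAGE_NOT_PRESENT  — 1 lookups

Access #3 PA: 0x2CDF7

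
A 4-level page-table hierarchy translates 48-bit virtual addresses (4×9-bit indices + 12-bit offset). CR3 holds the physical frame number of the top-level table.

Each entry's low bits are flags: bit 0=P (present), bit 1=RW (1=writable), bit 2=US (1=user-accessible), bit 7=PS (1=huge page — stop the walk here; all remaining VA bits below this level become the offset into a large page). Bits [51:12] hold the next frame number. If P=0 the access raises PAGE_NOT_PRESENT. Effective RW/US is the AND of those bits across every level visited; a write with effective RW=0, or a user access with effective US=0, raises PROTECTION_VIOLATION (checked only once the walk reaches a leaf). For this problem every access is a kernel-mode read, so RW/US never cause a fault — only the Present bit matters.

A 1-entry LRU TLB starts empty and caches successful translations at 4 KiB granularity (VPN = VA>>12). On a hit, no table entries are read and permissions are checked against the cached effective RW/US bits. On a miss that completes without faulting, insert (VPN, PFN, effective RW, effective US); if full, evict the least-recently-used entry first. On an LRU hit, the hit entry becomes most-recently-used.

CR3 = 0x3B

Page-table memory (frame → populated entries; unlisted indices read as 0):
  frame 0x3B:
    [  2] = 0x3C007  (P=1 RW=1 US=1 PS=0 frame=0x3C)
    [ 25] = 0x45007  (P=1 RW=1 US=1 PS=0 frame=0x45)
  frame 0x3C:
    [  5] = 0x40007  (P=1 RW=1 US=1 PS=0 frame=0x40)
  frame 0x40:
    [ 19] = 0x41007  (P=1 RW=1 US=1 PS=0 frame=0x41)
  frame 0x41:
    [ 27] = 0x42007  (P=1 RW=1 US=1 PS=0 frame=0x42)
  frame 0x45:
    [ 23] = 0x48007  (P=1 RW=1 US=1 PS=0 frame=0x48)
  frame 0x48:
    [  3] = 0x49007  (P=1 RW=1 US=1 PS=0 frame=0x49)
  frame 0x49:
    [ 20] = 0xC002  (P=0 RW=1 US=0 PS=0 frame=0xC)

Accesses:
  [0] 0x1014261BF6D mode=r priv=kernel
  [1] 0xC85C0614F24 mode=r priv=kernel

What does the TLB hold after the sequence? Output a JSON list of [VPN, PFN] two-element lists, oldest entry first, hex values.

Trace:
#0 VA=0x1014261BF6D (r,kernel):
  L0 @0x3B[2] → 0x3C007  P=1,RW=1,US=1,PS=0
  L1 @0x3C[5] → 0x40007  P=1,RW=1,US=1,PS=0
  L2 @0x40[19] → 0x41007  P=1,RW=1,US=1,PS=0
  L3 @0x41[27] → 0x42007  P=1,RW=1,US=1,PS=0
  → PA=0x42F6D  (4 entries read)
#1 VA=0xC85C0614F24 (r,kernel):
  L0 @0x3B[25] → 0x45007  P=1,RW=1,US=1,PS=0
  L1 @0x45[23] → 0x48007  P=1,RW=1,US=1,PS=0
  L2 @0x48[3] → 0x49007  P=1,RW=1,US=1,PS=0
  L3 @0x49[20] → 0xC002  P=0,RW=1,US=0,PS=0
  ⇒ fault: PAGE_NOT_PRESENT  — 4 lookups

TLB: [["0x1014261B", "0x42"]]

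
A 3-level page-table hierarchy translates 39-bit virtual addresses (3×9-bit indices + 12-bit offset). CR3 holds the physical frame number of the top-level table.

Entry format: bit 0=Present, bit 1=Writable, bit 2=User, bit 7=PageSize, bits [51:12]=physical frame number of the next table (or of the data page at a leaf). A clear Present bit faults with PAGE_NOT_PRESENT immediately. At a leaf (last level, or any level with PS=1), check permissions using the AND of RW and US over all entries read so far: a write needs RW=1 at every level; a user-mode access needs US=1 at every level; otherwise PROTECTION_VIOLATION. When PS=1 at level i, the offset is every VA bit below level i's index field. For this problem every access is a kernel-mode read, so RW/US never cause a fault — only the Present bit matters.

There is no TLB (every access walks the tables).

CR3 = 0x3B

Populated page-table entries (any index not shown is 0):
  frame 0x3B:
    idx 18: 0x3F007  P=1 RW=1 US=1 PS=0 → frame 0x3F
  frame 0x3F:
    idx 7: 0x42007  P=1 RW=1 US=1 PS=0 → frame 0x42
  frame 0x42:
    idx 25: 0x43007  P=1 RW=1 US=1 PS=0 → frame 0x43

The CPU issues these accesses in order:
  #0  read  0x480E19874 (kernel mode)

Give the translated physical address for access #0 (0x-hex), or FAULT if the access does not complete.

Trace:
#0 VA=0x480E19874 (r,kernel):
  L0: frame=0x3B idx=18 entry=0x3F007 [P=1 RW=1 US=1 PS=0]
  L1: frame=0x3F idx=7 entry=0x42007 [P=1 RW=1 US=1 PS=0]
  L2: frame=0x42 idx=25 entry=0x43007 [P=1 RW=1 US=1 PS=0]
  ✓ 0x43874  — 3 lookups

Access #0 PA: 0x43874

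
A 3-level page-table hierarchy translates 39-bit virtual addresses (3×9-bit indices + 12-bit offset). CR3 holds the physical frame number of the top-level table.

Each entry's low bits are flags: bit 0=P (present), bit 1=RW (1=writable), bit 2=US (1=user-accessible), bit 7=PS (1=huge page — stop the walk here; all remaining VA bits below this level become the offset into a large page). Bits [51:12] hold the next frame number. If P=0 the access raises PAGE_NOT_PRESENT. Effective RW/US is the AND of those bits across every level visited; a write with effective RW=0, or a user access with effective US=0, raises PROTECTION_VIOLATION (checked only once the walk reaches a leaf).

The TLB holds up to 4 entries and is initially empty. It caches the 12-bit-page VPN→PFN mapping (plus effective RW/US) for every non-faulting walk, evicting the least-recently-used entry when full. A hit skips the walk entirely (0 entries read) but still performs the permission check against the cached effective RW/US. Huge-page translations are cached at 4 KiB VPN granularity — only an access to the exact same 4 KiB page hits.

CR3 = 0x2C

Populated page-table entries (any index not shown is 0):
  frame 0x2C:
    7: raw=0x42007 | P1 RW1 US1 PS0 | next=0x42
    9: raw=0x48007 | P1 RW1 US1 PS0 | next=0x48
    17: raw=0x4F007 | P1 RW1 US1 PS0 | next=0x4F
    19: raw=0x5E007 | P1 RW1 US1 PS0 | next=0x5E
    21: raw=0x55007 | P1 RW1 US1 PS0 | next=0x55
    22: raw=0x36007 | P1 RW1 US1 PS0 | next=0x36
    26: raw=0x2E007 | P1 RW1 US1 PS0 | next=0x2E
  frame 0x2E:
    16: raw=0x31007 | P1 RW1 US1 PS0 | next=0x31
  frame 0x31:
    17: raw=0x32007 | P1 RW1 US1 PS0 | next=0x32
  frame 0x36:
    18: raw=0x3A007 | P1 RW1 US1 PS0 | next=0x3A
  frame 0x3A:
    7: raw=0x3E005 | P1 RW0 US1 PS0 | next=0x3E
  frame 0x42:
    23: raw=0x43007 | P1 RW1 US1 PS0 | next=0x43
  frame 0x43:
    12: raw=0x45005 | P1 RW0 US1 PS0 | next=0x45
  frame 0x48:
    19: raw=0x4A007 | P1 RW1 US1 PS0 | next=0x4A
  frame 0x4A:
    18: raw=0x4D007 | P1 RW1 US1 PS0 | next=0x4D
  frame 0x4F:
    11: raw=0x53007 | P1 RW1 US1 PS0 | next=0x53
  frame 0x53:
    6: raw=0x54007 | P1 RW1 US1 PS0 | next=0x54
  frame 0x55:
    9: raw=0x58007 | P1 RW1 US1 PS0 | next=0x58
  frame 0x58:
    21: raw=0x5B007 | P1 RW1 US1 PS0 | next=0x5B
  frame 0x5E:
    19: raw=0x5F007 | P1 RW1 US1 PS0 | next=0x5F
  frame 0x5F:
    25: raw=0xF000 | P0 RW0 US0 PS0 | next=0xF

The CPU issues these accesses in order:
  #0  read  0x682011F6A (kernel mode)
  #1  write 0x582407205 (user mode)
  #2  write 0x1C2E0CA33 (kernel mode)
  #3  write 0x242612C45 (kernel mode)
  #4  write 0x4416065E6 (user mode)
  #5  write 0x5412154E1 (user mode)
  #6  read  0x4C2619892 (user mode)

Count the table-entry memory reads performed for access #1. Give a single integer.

Trace:
#0 VA=0x682011F6A (r,kernel):
  L0 @0x2C[26] → 0x2E007  P=1,RW=1,US=1,PS=0
  L1 @0x2E[16] → 0x31007  P=1,RW=1,US=1,PS=0
  L2 @0x31[17] → 0x32007  P=1,RW=1,US=1,PS=0
  → PA=0x32F6A  (3 entries read)
#1 VA=0x582407205 (w,user):
  L0 @0x2C[22] → 0x36007  P=1,RW=1,US=1,PS=0
  L1 @0x36[18] → 0x3A007  P=1,RW=1,US=1,PS=0
  L2 @0x3A[7] → 0x3E005  P=1,RW=0,US=1,PS=0
  → PROTECTION_VIOLATION  (3 entries read)
#2 VA=0x1C2E0CA33 (w,kernel):
  L0 @0x2C[7] → 0x42007  P=1,RW=1,US=1,PS=0
  L1 @0x42[23] → 0x43007  P=1,RW=1,US=1,PS=0
  L2 @0x43[12] → 0x45005  P=1,RW=0,US=1,PS=0
  → PROTECTION_VIOLATION  (3 entries read)
#3 VA=0x242612C45 (w,kernel):
  L0 @0x2C[9] → 0x48007  P=1,RW=1,US=1,PS=0
  L1 @0x48[19] → 0x4A007  P=1,RW=1,US=1,PS=0
  L2 @0x4A[18] → 0x4D007  P=1,RW=1,US=1,PS=0
  → PA=0x4DC45  (3 entries read)
#4 VA=0x4416065E6 (w,user):
  L0 @0x2C[17] → 0x4F007  P=1,RW=1,US=1,PS=0
  L1 @0x4F[11] → 0x53007  P=1,RW=1,US=1,PS=0
  L2 @0x53[6] → 0x54007  P=1,RW=1,US=1,PS=0
  → PA=0x545E6  (3 entries read)
#5 VA=0x5412154E1 (w,user):
  L0 @0x2C[21] → 0x55007  P=1,RW=1,US=1,PS=0
  L1 @0x55[9] → 0x58007  P=1,RW=1,US=1,PS=0
  L2 @0x58[21] → 0x5B007  P=1,RW=1,US=1,PS=0
  → PA=0x5B4E1  (3 entries read)
#6 VA=0x4C2619892 (r,user):
  L0 @0x2C[19] → 0x5E007  P=1,RW=1,US=1,PS=0
  L1 @0x5E[19] → 0x5F007  P=1,RW=1,US=1,PS=0
  L2 @0x5F[25] → 0xF000  P=0,RW=0,US=0,PS=0
  → PAGE_NOT_PRESENT  (3 entries read)

Entries read for #1: 3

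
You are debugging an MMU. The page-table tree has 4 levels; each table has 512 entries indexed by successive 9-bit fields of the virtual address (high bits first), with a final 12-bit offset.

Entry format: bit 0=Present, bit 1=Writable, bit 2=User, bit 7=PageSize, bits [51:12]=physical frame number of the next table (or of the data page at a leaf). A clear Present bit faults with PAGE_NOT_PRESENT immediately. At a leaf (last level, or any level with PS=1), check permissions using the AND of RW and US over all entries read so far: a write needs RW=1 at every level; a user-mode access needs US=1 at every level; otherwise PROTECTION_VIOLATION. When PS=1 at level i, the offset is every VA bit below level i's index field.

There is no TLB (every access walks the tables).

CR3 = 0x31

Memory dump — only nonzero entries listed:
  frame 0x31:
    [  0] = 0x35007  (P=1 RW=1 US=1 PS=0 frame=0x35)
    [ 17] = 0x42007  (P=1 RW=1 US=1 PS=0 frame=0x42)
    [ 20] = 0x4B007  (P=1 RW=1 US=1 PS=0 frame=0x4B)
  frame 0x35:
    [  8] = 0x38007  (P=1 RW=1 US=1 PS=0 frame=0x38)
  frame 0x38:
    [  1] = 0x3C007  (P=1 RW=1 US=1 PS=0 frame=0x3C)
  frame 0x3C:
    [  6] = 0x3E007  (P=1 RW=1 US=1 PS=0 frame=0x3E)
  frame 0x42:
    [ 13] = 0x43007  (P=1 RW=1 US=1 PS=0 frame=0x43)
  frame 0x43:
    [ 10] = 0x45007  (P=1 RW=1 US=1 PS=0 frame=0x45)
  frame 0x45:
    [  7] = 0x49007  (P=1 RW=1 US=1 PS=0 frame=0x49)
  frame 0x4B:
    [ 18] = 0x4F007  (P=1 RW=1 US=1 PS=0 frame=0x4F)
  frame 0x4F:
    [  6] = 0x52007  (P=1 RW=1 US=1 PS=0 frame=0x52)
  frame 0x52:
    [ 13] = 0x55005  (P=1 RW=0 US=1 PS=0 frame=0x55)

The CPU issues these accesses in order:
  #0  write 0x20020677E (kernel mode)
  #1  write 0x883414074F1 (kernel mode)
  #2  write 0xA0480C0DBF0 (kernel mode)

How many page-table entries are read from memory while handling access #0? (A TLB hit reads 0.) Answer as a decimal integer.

Per-access translation:
#0 VA=0x20020677E (w,kernel):
  L0 @0x31[0] → 0x35007  P=1,RW=1,US=1,PS=0
  L1 @0x35[8] → 0x38007  P=1,RW=1,US=1,PS=0
  L2 @0x38[1] → 0x3C007  P=1,RW=1,US=1,PS=0
  L3 @0x3C[6] → 0x3E007  P=1,RW=1,US=1,PS=0
  ✓ 0x3E77E  — 4 lookups
#1 VA=0x883414074F1 (w,kernel):
  L0 @0x31[17] → 0x42007  P=1,RW=1,US=1,PS=0
  L1 @0x42[13] → 0x43007  P=1,RW=1,US=1,PS=0
  L2 @0x43[10] → 0x45007  P=1,RW=1,US=1,PS=0
  L3 @0x45[7] → 0x49007  P=1,RW=1,US=1,PS=0
  ✓ 0x494F1  — 4 lookups
#2 VA=0xA0480C0DBF0 (w,kernel):
  L0 @0x31[20] → 0x4B007  P=1,RW=1,US=1,PS=0
  L1 @0x4B[18] → 0x4F007  P=1,RW=1,US=1,PS=0
  L2 @0x4F[6] → 0x52007  P=1,RW=1,US=1,PS=0
  L3 @0x52[13] → 0x55005  P=1,RW=0,US=1,PS=0
  ⇒ fault: PROTECTION_VIOLATION  — 4 lookups

Entries read for #0: 4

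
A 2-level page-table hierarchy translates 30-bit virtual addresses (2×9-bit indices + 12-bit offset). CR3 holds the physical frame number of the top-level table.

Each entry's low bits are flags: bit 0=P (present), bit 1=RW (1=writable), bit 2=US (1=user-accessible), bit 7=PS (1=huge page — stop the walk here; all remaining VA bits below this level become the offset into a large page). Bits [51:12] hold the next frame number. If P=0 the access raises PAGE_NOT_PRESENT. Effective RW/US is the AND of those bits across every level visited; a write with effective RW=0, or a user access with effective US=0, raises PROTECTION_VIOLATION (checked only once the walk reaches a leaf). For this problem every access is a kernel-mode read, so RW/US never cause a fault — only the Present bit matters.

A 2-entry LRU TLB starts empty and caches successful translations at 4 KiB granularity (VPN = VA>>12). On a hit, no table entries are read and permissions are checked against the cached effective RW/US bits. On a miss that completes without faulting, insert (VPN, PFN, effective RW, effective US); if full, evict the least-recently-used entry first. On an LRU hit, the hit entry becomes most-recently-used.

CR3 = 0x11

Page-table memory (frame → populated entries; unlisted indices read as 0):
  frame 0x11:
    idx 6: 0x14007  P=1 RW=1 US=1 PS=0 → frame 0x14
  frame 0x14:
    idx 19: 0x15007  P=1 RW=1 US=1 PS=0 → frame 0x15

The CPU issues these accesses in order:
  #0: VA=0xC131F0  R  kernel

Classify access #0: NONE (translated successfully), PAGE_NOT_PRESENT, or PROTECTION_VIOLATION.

Walk each access:
#0 VA=0xC131F0 (r,kernel):
  L0: frame=0x11 idx=6 entry=0x14007 [P=1 RW=1 US=1 PS=0]
  L1: frame=0x14 idx=19 entry=0x15007 [P=1 RW=1 US=1 PS=0]
  ✓ 0x151F0  — 2 lookups

Access #0 fault: NONE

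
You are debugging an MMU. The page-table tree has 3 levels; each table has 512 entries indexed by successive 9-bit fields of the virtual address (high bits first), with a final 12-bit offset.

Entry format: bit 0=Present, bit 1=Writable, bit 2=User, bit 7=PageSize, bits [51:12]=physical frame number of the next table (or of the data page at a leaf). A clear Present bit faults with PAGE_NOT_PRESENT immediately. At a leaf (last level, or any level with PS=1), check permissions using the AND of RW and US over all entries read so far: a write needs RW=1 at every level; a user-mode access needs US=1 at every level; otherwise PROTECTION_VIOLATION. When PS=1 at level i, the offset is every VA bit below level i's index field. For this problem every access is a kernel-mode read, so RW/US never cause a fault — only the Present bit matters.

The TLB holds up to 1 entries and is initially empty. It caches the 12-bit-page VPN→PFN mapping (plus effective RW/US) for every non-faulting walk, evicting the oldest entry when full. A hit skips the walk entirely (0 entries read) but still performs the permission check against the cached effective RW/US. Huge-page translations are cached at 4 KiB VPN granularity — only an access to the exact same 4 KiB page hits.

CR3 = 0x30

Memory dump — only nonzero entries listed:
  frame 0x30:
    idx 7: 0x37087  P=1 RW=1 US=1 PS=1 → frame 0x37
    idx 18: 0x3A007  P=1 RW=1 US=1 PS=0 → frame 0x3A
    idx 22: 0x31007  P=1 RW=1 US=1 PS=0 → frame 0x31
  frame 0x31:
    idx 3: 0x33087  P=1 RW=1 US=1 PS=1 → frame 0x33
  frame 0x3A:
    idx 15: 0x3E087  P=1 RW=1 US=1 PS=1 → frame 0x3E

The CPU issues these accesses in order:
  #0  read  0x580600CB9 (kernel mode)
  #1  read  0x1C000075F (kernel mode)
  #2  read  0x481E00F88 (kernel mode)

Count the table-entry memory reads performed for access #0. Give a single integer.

Trace:
#0 VA=0x580600CB9 (r,kernel):
  L0: frame=0x30 idx=22 entry=0x31007 [P=1 RW=1 US=1 PS=0]
  L1: frame=0x31 idx=3 entry=0x33087 [P=1 RW=1 US=1 PS=1]
  → PA=0x33CB9 (huge @L1)  (2 entries read)
#1 VA=0x1C000075F (r,kernel):
  L0: frame=0x30 idx=7 entry=0x37087 [P=1 RW=1 US=1 PS=1]
  → PA=0x3775F (huge @L0)  (1 entries read)
#2 VA=0x481E00F88 (r,kernel):
  L0: frame=0x30 idx=18 entry=0x3A007 [P=1 RW=1 US=1 PS=0]
  L1: frame=0x3A idx=15 entry=0x3E087 [P=1 RW=1 US=1 PS=1]
  → PA=0x3EF88 (huge @L1)  (2 entries read)

Entries read for #0: 2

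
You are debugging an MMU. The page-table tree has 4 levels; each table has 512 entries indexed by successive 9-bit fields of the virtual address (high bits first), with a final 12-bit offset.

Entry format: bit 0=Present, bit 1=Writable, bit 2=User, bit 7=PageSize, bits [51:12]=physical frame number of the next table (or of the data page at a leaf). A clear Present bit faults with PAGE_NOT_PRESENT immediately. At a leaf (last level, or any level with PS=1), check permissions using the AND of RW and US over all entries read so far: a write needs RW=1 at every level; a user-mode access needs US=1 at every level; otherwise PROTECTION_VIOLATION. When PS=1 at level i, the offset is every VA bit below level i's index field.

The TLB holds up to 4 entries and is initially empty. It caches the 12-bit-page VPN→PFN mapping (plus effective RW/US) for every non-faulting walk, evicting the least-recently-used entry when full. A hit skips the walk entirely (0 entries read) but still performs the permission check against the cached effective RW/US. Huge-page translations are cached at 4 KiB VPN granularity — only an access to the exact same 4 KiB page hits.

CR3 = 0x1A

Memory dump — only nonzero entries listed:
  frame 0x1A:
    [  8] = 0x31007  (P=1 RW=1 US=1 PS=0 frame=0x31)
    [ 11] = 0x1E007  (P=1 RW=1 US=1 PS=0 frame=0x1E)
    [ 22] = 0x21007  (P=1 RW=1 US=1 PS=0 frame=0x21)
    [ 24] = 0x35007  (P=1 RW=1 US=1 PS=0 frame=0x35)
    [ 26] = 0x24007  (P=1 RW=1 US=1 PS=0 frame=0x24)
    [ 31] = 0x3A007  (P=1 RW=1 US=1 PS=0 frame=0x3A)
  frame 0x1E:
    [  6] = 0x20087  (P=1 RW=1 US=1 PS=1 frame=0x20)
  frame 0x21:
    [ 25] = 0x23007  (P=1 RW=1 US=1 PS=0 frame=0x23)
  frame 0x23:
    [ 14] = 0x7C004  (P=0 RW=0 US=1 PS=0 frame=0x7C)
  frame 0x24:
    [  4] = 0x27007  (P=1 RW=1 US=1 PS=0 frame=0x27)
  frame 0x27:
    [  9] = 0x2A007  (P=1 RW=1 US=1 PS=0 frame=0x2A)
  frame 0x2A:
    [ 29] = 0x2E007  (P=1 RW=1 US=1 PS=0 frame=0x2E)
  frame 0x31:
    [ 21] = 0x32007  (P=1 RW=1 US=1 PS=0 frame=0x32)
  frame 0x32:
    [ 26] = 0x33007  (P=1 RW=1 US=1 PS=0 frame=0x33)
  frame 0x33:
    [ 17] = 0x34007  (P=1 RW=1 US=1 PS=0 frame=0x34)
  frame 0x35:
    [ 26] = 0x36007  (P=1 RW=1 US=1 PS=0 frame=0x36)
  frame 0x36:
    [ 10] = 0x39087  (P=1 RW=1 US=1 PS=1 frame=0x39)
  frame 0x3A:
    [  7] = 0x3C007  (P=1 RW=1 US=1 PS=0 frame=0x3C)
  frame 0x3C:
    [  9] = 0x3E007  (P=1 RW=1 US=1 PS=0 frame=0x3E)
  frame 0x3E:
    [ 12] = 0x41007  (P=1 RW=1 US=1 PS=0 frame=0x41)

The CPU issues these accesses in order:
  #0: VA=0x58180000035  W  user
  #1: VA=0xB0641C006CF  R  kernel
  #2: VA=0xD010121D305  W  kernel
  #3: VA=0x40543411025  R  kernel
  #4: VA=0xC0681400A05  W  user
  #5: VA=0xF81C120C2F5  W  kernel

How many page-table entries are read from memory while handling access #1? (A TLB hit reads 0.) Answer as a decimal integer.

Walk each access:
#0 VA=0x58180000035 (w,user):
  L0 @0x1A[11] → 0x1E007  P=1,RW=1,US=1,PS=0
  L1 @0x1E[6] → 0x20087  P=1,RW=1,US=1,PS=1
  ⇒ phys 0x20035 (huge @L1)  [2 reads]
#1 VA=0xB0641C006CF (r,kernel):
  L0 @0x1A[22] → 0x21007  P=1,RW=1,US=1,PS=0
  L1 @0x21[25] → 0x23007  P=1,RW=1,US=1,PS=0
  L2 @0x23[14] → 0x7C004  P=0,RW=0,US=1,PS=0
  ⇒ fault: PAGE_NOT_PRESENT  — 3 lookups
#2 VA=0xD010121D305 (w,kernel):
  L0 @0x1A[26] → 0x24007  P=1,RW=1,US=1,PS=0
  L1 @0x24[4] → 0x27007  P=1,RW=1,US=1,PS=0
  L2 @0x27[9] → 0x2A007  P=1,RW=1,US=1,PS=0
  L3 @0x2A[29] → 0x2E007  P=1,RW=1,US=1,PS=0
  ⇒ phys 0x2E305  [4 reads]
#3 VA=0x40543411025 (r,kernel):
  L0 @0x1A[8] → 0x31007  P=1,RW=1,US=1,PS=0
  L1 @0x31[21] → 0x32007  P=1,RW=1,US=1,PS=0
  L2 @0x32[26] → 0x33007  P=1,RW=1,US=1,PS=0
  L3 @0x33[17] → 0x34007  P=1,RW=1,US=1,PS=0
  ⇒ phys 0x34025  [4 reads]
#4 VA=0xC0681400A05 (w,user):
  L0 @0x1A[24] → 0x35007  P=1,RW=1,US=1,PS=0
  L1 @0x35[26] → 0x36007  P=1,RW=1,US=1,PS=0
  L2 @0x36[10] → 0x39087  P=1,RW=1,US=1,PS=1
  ⇒ phys 0x39A05 (huge @L2)  [3 reads]
#5 VA=0xF81C120C2F5 (w,kernel):
  L0 @0x1A[31] → 0x3A007  P=1,RW=1,US=1,PS=0
  L1 @0x3A[7] → 0x3C007  P=1,RW=1,US=1,PS=0
  L2 @0x3C[9] → 0x3E007  P=1,RW=1,US=1,PS=0
  L3 @0x3E[12] → 0x41007  P=1,RW=1,US=1,PS=0
  ⇒ phys 0x412F5  [4 reads]

Entries read for #1: 3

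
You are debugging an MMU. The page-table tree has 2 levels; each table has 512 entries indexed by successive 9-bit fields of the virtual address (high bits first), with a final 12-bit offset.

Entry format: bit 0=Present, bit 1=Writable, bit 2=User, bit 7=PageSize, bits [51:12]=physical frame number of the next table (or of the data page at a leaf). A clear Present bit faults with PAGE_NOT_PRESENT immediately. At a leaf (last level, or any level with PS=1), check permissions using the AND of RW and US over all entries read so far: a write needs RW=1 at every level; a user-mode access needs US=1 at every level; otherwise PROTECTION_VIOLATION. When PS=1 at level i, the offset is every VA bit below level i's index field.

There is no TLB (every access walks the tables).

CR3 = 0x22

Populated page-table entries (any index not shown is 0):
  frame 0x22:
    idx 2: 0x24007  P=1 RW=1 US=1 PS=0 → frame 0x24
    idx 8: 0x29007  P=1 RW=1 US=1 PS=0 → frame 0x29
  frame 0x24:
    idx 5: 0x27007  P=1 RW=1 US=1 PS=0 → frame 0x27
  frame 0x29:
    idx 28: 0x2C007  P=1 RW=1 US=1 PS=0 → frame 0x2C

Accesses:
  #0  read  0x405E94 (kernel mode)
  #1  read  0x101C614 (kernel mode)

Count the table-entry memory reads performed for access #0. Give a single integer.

Per-access translation:
#0 VA=0x405E94 (r,kernel):
  [0] read 0x22 idx=2: raw=0x24007 flags P=1 W=1 U=1 S=0
  [1] read 0x24 idx=5: raw=0x27007 flags P=1 W=1 U=1 S=0
  ⇒ phys 0x27E94  [2 reads]
#1 VA=0x101C614 (r,kernel):
  [0] read 0x22 idx=8: raw=0x29007 flags P=1 W=1 U=1 S=0
  [1] read 0x29 idx=28: raw=0x2C007 flags P=1 W=1 U=1 S=0
  ⇒ phys 0x2C614  [2 reads]

Entries read for #0: 2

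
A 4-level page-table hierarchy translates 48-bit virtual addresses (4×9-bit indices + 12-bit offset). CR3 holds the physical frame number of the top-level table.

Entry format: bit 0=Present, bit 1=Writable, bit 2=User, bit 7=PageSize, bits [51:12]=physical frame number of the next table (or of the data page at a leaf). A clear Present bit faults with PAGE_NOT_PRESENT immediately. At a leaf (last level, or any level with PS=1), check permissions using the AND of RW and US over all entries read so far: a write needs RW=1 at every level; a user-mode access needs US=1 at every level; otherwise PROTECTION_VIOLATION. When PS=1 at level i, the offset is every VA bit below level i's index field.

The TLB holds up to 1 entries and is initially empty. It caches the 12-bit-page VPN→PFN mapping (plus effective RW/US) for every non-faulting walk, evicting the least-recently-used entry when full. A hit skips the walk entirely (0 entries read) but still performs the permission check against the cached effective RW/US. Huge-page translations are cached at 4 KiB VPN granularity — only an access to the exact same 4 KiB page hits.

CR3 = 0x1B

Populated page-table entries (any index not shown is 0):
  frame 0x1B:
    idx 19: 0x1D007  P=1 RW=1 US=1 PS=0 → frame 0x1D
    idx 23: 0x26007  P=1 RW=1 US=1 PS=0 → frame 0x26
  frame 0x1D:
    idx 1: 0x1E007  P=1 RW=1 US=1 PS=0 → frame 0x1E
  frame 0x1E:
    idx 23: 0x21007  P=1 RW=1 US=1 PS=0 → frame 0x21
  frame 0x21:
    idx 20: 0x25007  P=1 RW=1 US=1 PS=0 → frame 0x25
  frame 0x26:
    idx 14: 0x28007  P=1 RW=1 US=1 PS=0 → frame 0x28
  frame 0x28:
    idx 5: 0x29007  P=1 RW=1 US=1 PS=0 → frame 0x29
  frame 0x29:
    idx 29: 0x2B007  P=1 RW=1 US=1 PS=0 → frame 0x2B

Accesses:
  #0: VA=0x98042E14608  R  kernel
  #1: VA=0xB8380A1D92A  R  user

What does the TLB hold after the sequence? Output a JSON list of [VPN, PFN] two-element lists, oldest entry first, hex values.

Per-access translation:
#0 VA=0x98042E14608 (r,kernel):
  lvl0: tbl 0x1B, slot 19 ⇒ 0x1D007 (P1/RW1/US1/PS0)
  lvl1: tbl 0x1D, slot 1 ⇒ 0x1E007 (P1/RW1/US1/PS0)
  lvl2: tbl 0x1E, slot 23 ⇒ 0x21007 (P1/RW1/US1/PS0)
  lvl3: tbl 0x21, slot 20 ⇒ 0x25007 (P1/RW1/US1/PS0)
  ✓ 0x25608  — 4 lookups
#1 VA=0xB8380A1D92A (r,user):
  lvl0: tbl 0x1B, slot 23 ⇒ 0x26007 (P1/RW1/US1/PS0)
  lvl1: tbl 0x26, slot 14 ⇒ 0x28007 (P1/RW1/US1/PS0)
  lvl2: tbl 0x28, slot 5 ⇒ 0x29007 (P1/RW1/US1/PS0)
  lvl3: tbl 0x29, slot 29 ⇒ 0x2B007 (P1/RW1/US1/PS0)
  ✓ 0x2B92A  — 4 lookups

TLB: [["0xB8380A1D", "0x2B"]]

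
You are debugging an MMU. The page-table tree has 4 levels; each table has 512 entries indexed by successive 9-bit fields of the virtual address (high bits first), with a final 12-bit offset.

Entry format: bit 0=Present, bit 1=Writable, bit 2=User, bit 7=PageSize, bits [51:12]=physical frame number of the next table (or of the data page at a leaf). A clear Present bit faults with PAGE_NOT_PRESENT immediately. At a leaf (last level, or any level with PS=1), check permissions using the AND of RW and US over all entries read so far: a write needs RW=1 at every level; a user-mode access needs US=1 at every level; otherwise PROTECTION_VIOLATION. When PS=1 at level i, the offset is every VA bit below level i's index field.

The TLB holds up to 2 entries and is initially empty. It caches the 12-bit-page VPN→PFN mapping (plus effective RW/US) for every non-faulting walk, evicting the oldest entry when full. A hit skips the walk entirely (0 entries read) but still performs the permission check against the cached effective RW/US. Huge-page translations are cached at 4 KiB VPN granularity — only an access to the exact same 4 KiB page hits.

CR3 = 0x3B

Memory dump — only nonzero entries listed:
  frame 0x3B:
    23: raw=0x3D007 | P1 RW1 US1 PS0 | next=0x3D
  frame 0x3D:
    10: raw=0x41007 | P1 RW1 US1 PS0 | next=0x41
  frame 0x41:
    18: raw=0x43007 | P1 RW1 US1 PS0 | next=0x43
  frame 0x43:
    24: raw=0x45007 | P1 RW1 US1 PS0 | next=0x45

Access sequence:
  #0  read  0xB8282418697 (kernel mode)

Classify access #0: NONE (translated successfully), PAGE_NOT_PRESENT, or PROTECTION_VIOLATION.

Walk each access:
#0 VA=0xB8282418697 (r,kernel):
  [0] read 0x3B idx=23: raw=0x3D007 flags P=1 W=1 U=1 S=0
  [1] read 0x3D idx=10: raw=0x41007 flags P=1 W=1 U=1 S=0
  [2] read 0x41 idx=18: raw=0x43007 flags P=1 W=1 U=1 S=0
  [3] read 0x43 idx=24: raw=0x45007 flags P=1 W=1 U=1 S=0
  ⇒ phys 0x45697  [4 reads]

Access #0 fault: NONE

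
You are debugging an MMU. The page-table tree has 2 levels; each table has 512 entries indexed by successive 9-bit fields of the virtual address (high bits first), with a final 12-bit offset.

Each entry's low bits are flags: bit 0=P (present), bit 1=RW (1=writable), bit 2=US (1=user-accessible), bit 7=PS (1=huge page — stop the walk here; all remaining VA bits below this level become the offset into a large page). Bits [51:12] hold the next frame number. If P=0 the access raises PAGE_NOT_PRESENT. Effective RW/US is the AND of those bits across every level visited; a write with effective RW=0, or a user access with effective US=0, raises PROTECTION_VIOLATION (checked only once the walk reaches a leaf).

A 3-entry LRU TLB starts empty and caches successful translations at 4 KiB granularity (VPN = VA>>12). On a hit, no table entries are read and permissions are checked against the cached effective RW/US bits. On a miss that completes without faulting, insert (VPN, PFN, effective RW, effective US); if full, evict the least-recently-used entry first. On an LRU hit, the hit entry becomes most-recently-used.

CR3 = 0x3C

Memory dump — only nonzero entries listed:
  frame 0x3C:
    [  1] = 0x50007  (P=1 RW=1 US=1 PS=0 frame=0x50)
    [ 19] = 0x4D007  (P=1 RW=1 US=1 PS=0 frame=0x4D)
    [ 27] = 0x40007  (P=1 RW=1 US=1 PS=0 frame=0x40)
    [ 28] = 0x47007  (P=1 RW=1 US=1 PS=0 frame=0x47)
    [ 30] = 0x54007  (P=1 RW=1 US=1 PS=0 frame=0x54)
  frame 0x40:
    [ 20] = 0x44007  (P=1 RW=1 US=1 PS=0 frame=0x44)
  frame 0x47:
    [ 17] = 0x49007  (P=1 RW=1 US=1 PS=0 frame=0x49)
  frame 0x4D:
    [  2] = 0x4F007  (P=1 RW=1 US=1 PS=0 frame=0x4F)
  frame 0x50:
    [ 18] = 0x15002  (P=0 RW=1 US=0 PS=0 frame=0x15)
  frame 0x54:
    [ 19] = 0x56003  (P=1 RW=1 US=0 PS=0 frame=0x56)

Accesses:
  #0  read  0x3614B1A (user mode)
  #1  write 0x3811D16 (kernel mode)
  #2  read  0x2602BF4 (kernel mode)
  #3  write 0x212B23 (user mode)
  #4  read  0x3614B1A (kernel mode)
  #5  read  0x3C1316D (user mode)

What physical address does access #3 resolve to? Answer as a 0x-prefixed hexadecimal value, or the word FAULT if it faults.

Trace:
#0 VA=0x3614B1A (r,user):
  L0: frame=0x3C idx=27 entry=0x40007 [P=1 RW=1 US=1 PS=0]
  L1: frame=0x40 idx=20 entry=0x44007 [P=1 RW=1 US=1 PS=0]
  ✓ 0x44B1A  — 2 lookups
#1 VA=0x3811D16 (w,kernel):
  L0: frame=0x3C idx=28 entry=0x47007 [P=1 RW=1 US=1 PS=0]
  L1: frame=0x47 idx=17 entry=0x49007 [P=1 RW=1 US=1 PS=0]
  ✓ 0x49D16  — 2 lookups
#2 VA=0x2602BF4 (r,kernel):
  L0: frame=0x3C idx=19 entry=0x4D007 [P=1 RW=1 US=1 PS=0]
  L1: frame=0x4D idx=2 entry=0x4F007 [P=1 RW=1 US=1 PS=0]
  ✓ 0x4FBF4  — 2 lookups
#3 VA=0x212B23 (w,user):
  L0: frame=0x3C idx=1 entry=0x50007 [P=1 RW=1 US=1 PS=0]
  L1: frame=0x50 idx=18 entry=0x15002 [P=0 RW=1 US=0 PS=0]
  ✗ PAGE_NOT_PRESENT  [2 reads]
#4 VA=0x3614B1A (r,kernel):
  TLB hit vpn=0x3614 → PA=0x44B1A
#5 VA=0x3C1316D (r,user):
  L0: frame=0x3C idx=30 entry=0x54007 [P=1 RW=1 US=1 PS=0]
  L1: frame=0x54 idx=19 entry=0x56003 [P=1 RW=1 US=0 PS=0]
  ✗ PROTECTION_VIOLATION  [2 reads]

Access #3 PA: FAULT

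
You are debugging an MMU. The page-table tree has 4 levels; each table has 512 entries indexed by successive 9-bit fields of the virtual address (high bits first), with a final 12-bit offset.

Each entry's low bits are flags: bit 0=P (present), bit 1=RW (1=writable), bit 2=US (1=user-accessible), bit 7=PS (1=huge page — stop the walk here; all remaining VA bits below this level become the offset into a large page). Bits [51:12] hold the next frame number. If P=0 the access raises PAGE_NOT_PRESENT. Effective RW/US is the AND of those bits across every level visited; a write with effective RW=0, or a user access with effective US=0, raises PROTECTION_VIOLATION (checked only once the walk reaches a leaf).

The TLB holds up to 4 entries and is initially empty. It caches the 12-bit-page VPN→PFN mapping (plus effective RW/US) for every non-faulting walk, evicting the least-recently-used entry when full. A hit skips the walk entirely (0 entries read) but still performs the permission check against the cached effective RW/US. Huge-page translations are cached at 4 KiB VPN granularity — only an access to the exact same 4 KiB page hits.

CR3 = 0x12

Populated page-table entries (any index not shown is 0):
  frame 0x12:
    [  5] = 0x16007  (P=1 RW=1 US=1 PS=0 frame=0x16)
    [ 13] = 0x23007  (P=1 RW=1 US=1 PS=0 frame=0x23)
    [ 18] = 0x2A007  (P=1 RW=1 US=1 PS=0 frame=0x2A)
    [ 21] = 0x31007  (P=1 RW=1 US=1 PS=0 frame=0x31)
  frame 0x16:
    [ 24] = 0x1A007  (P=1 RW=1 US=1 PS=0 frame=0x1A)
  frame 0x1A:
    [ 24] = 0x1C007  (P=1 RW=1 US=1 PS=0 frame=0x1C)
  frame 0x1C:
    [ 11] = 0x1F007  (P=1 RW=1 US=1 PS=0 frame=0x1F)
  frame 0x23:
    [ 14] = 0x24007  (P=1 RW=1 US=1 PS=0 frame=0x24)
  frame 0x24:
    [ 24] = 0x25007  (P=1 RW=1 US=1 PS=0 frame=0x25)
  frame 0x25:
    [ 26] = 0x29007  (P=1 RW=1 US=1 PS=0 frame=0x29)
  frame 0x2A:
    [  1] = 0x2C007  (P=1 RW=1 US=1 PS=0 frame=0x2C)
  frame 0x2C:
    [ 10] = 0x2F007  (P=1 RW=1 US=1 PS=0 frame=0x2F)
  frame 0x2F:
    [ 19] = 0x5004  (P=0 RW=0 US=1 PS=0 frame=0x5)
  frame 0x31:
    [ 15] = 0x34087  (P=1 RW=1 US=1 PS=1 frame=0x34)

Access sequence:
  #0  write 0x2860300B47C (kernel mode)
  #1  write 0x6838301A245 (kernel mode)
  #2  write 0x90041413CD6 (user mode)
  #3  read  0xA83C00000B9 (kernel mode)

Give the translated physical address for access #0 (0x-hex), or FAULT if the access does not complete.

Walk each access:
#0 VA=0x2860300B47C (w,kernel):
  L0 @0x12[5] → 0x16007  P=1,RW=1,US=1,PS=0
  L1 @0x16[24] → 0x1A007  P=1,RW=1,US=1,PS=0
  L2 @0x1A[24] → 0x1C007  P=1,RW=1,US=1,PS=0
  L3 @0x1C[11] → 0x1F007  P=1,RW=1,US=1,PS=0
  ⇒ phys 0x1F47C  [4 reads]
#1 VA=0x6838301A245 (w,kernel):
  L0 @0x12[13] → 0x23007  P=1,RW=1,US=1,PS=0
  L1 @0x23[14] → 0x24007  P=1,RW=1,US=1,PS=0
  L2 @0x24[24] → 0x25007  P=1,RW=1,US=1,PS=0
  L3 @0x25[26] → 0x29007  P=1,RW=1,US=1,PS=0
  ⇒ phys 0x29245  [4 reads]
#2 VA=0x90041413CD6 (w,user):
  L0 @0x12[18] → 0x2A007  P=1,RW=1,US=1,PS=0
  L1 @0x2A[1] → 0x2C007  P=1,RW=1,US=1,PS=0
  L2 @0x2C[10] → 0x2F007  P=1,RW=1,US=1,PS=0
  L3 @0x2F[19] → 0x5004  P=0,RW=0,US=1,PS=0
  → PAGE_NOT_PRESENT  (4 entries read)
#3 VA=0xA83C00000B9 (r,kernel):
  L0 @0x12[21] → 0x31007  P=1,RW=1,US=1,PS=0
  L1 @0x31[15] → 0x34087  P=1,RW=1,US=1,PS=1
  ⇒ phys 0x340B9 (huge @L1)  [2 reads]

Access #0 PA: 0x1F47C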